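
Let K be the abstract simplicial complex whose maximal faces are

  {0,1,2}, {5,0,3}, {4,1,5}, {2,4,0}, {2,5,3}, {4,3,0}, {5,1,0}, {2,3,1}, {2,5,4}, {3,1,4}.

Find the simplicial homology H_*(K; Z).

Fix the vertex order 0 < 1 < 2 < 3 < 4 < 5 and write every simplex with vertices in increasing order. Then dim K = 2 and the simplices of K are:

  0-simplices (6): [0], [1], [2], [3], [4], [5]
  1-simplices (15): [0,1], [0,2], [0,3], [0,4], [0,5], [1,2], [1,3], [1,4], [1,5], [2,3], [2,4], [2,5], [3,4], [3,5], [4,5]
  2-simplices (10): [0,1,2], [0,1,5], [0,2,4], [0,3,4], [0,3,5], [1,2,3], [1,3,4], [1,4,5], [2,3,5], [2,4,5]

giving chain groups C_0 ≅ Z^6, C_1 ≅ Z^15, C_2 ≅ Z^10.

The boundary map ∂_1: C_1 → C_0 sends each edge [p,q] (with p < q) to q − p. For instance
  ∂[0,4] = [4] − [0].
As a 6×15 matrix over Z this has rank 5, with invariant factors (1,1,1,1,1).

∂_2: C_2 → C_1 acts by ∂[p,q,r] = [q,r] − [p,r] + [p,q]. For instance
  ∂[2,4,5] = [4,5] − [2,5] + [2,4],
  ∂[2,3,5] = [3,5] − [2,5] + [2,3].
The 15×10 boundary matrix has rank 10 and Smith normal form diag(1,1,1,1,1,1,1,1,1,2).

Now H_k = ker ∂_k / im ∂_{k+1}, so:

  H_0: rank C_0 − rank ∂_1 = 6 − 5 = 1, and the invariant factors of ∂_1 are all 1, so H_0 = Z.
  H_1: rank ker ∂_1 − rank ∂_2 = (15 − 5) − 10 = 0, and ∂_2 has invariant factor 2 > 1, so H_1 = Z/2.
  H_2: rank ker ∂_2 − rank ∂_3 = (10 − 10) − 0 = 0, and there is no ∂_3, so H_2 = 0.

H_0 = Z,  H_1 = Z/2,  H_2 = 0.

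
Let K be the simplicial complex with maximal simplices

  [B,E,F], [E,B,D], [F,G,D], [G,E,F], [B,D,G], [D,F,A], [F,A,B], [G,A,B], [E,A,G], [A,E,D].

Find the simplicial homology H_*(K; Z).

We work with the vertex ordering A < B < D < E < F < G. The simplices of K, each written with vertices in increasing order, are:

  0-simplices (6): A, B, D, E, F, G
  1-simplices (15): AB, AD, AE, AF, AG, BD, BE, BF, BG, DE, DF, DG, EF, EG, FG
  2-simplices (10): ABF, ABG, ADE, ADF, AEG, BDE, BDG, BEF, DFG, EFG

Hence C_0 ≅ Z^6, C_1 ≅ Z^15, C_2 ≅ Z^10.

Boundary ∂_1: C_1 → C_0 is given by ∂[p,q] = [q] − [p]. For instance
  ∂DE = E − D.
The 6×15 boundary matrix has rank 5 and Smith normal form diag(1,1,1,1,1).

The boundary map ∂_2: C_2 → C_1 acts by ∂[p,q,r] = [q,r] − [p,r] + [p,q]. For instance
  ∂DFG = FG − DG + DF,
  ∂ADE = DE − AE + AD.
As a 15×10 matrix over Z this has rank 10, with invariant factors (1,1,1,1,1,1,1,1,1,2).

Computing H_k = (kernel of ∂_k) / (image of ∂_{k+1}):

  H_0: rank C_0 − rank ∂_1 = 6 − 5 = 1, and the invariant factors of ∂_1 are all 1, so H_0 ≅ Z.
  H_1: rank ker ∂_1 − rank ∂_2 = (15 − 5) − 10 = 0, and ∂_2 has invariant factor 2 > 1, so H_1 ≅ Z/2.
  H_2: rank ker ∂_2 − rank ∂_3 = (10 − 10) − 0 = 0, and there is no ∂_3, so H_2 ≅ 0.

H_0 ≅ Z,  H_1 ≅ Z/2,  H_2 = 0.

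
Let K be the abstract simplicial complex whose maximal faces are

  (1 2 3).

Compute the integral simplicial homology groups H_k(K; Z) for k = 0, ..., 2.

Order the vertices as 1 < 2 < 3. Listing each simplex with vertices in this order, K has dimension 2 with simplices:

  0-simplices (3): [1], [2], [3]
  1-simplices (3): [1,2], [1,3], [2,3]
  2-simplices (1): [1,2,3]

so the chain groups are C_0 ≅ Z^3, C_1 ≅ Z^3, C_2 ≅ Z^1.

The boundary map ∂_1: C_1 → C_0 maps an edge to its endpoints' difference, ∂[p,q] = q − p.
This gives a 3×3 integer matrix of rank 2; reducing to Smith normal form yields diagonal entries (1,1).

The boundary map ∂_2: C_2 → C_1 acts by ∂[p,q,r] = [q,r] − [p,r] + [p,q]. For instance
  ∂[1,2,3] = [2,3] − [1,3] + [1,2].
As a 3×1 matrix over Z this has rank 1, with invariant factors (1).

Now H_k = ker ∂_k / im ∂_{k+1}, so:

  H_0: rank C_0 − rank ∂_1 = 3 − 2 = 1, and the invariant factors of ∂_1 are all 1, so H_0 = Z.
  H_1: rank ker ∂_1 − rank ∂_2 = (3 − 2) − 1 = 0, and the invariant factors of ∂_2 are all 1, so H_1 = 0.
  H_2: rank ker ∂_2 − rank ∂_3 = (1 − 1) − 0 = 0, and there is no ∂_3, so H_2 = 0.

As a check, the Euler characteristic is 3 − 3 + 1 = 1, which agrees with 1 − 0 + 0 = 1.

H_0 ≅ Z,  H_1 = 0,  H_2 = 0.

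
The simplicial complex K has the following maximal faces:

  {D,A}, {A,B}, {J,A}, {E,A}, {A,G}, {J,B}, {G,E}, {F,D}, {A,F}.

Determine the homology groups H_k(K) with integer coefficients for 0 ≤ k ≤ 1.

We work with the vertex ordering A < B < D < E < F < G < J. The simplices of K, each written with vertices in increasing order, are:

  0-simplices (7): A, B, D, E, F, G, J
  1-simplices (9): AB, AD, AE, AF, AG, AJ, BJ, DF, EG

so the chain groups are C_0 ≅ Z^7, C_1 ≅ Z^9.

Boundary ∂_1: C_1 → C_0 maps an edge to its endpoints' difference, ∂[p,q] = q − p. For instance
  ∂AF = F − A.
The 7×9 boundary matrix has rank 6 and Smith normal form diag(1,1,1,1,1,1).

Now H_k = ker ∂_k / im ∂_{k+1}, so:

  H_0: rank C_0 − rank ∂_1 = 7 − 6 = 1, and the invariant factors of ∂_1 are all 1, so H_0 = Z.
  H_1: rank ker ∂_1 − rank ∂_2 = (9 − 6) − 0 = 3, and there is no ∂_2, so H_1 = Z^3.

As a check, the Euler characteristic is 7 − 9 = -2, which agrees with 1 − 3 = -2.

H_0 ≅ Z,  H_1 ≅ Z^3.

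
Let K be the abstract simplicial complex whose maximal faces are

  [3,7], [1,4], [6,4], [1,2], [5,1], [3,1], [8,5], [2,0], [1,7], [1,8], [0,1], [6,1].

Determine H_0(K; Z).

H_0 ≅ Z.

Order the vertices as 0 < 1 < 2 < 3 < 4 < 5 < 6 < 7 < 8. Listing each simplex with vertices in this order, K has dimension 1 with simplices:

  0-simplices (9): [0], [1], [2], [3], [4], [5], [6], [7], [8]
  1-simplices (12): [0,1], [0,2], [1,2], [1,3], [1,4], [1,5], [1,6], [1,7], [1,8], [3,7], [4,6], [5,8]

giving chain groups C_0 ≅ Z^9, C_1 ≅ Z^12.

Boundary ∂_1: C_1 → C_0 maps an edge to its endpoints' difference, ∂[p,q] = q − p. For instance
  ∂[5,8] = [8] − [5].
As a 9×12 matrix over Z this has rank 8, with invariant factors (1,1,1,1,1,1,1,1).

Computing H_k = (kernel of ∂_k) / (image of ∂_{k+1}):

  H_0: rank C_0 − rank ∂_1 = 9 − 8 = 1, and the invariant factors of ∂_1 are all 1, so H_0 ≅ Z.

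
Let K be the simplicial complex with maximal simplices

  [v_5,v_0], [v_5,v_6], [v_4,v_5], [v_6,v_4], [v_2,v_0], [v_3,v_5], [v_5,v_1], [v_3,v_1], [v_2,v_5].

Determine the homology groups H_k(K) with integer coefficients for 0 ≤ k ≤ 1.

Order the vertices as v_0 < v_1 < v_2 < v_3 < v_4 < v_5 < v_6. Listing each simplex with vertices in this order, K has dimension 1 with simplices:

  0-simplices (7): [v_0], [v_1], [v_2], [v_3], [v_4], [v_5], [v_6]
  1-simplices (9): [v_0,v_2], [v_0,v_5], [v_1,v_3], [v_1,v_5], [v_2,v_5], [v_3,v_5], [v_4,v_5], [v_4,v_6], [v_5,v_6]

Hence C_0 ≅ Z^7, C_1 ≅ Z^9.

∂_1: C_1 → C_0 is given by ∂[p,q] = [q] − [p].
As a 7×9 matrix over Z this has rank 6, with invariant factors (1,1,1,1,1,1).

From H_k ≅ ker(∂_k) / im(∂_{k+1}) we obtain:

  H_0: rank C_0 − rank ∂_1 = 7 − 6 = 1, and the invariant factors of ∂_1 are all 1, so H_0 ≅ Z.
  H_1: rank ker ∂_1 − rank ∂_2 = (9 − 6) − 0 = 3, and there is no ∂_2, so H_1 ≅ Z^3.

(K is a triangulation of a wedge of 3 circles.)

H_0 ≅ Z,  H_1 ≅ Z^3.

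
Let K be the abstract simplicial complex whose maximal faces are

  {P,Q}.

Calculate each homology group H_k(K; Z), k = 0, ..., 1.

Order the vertices as P < Q. Listing each simplex with vertices in this order, K has dimension 1 with simplices:

  0-simplices (2): P, Q
  1-simplices (1): PQ

so the chain groups are C_0 ≅ Z^2, C_1 ≅ Z^1.

The boundary map ∂_1: C_1 → C_0 maps an edge to its endpoints' difference, ∂[p,q] = q − p. For instance
  ∂PQ = Q − P.
The resulting 2×1 matrix has rank 1, and its Smith normal form has invariant factors (1).

From H_k ≅ ker(∂_k) / im(∂_{k+1}) we obtain:

  H_0: rank C_0 − rank ∂_1 = 2 − 1 = 1, and the invariant factors of ∂_1 are all 1, so H_0 ≅ Z.
  H_1: rank ker ∂_1 − rank ∂_2 = (1 − 1) − 0 = 0, and there is no ∂_2, so H_1 ≅ 0.

As a check, the Euler characteristic is 2 − 1 = 1, which agrees with 1 − 0 = 1.

H_0 ≅ Z,  H_1 = 0.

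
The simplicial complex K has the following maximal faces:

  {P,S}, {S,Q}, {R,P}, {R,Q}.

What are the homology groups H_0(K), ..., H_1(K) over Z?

H_0 ≅ Z,  H_1 ≅ Z.

Order the vertices as P < Q < R < S. Listing each simplex with vertices in this order, K has dimension 1 with simplices:

  0-simplices (4): P, Q, R, S
  1-simplices (4): PR, PS, QR, QS

giving chain groups C_0 ≅ Z^4, C_1 ≅ Z^4.

The boundary map ∂_1: C_1 → C_0 maps an edge to its endpoints' difference, ∂[p,q] = q − p.
The resulting 4×4 matrix has rank 3, and its Smith normal form has invariant factors (1,1,1).

Computing H_k = (kernel of ∂_k) / (image of ∂_{k+1}):

  H_0: rank C_0 − rank ∂_1 = 4 − 3 = 1, and the invariant factors of ∂_1 are all 1, so H_0 = Z.
  H_1: rank ker ∂_1 − rank ∂_2 = (4 − 3) − 0 = 1, and there is no ∂_2, so H_1 = Z.

As a check, the Euler characteristic is 4 − 4 = 0, which agrees with 1 − 1 = 0.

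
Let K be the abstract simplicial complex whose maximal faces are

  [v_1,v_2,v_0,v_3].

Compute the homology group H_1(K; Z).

Order the vertices as v_0 < v_1 < v_2 < v_3. Listing each simplex with vertices in this order, K has dimension 3 with simplices:

  0-simplices (4): [v_0], [v_1], [v_2], [v_3]
  1-simplices (6): [v_0,v_1], [v_0,v_2], [v_0,v_3], [v_1,v_2], [v_1,v_3], [v_2,v_3]
  2-simplices (4): [v_0,v_1,v_2], [v_0,v_1,v_3], [v_0,v_2,v_3], [v_1,v_2,v_3]
  3-simplices (1): [v_0,v_1,v_2,v_3]

giving chain groups C_0 ≅ Z^4, C_1 ≅ Z^6, C_2 ≅ Z^4, C_3 ≅ Z^1.

Boundary ∂_1: C_1 → C_0 sends each edge [p,q] (with p < q) to q − p. For instance
  ∂[v_0,v_1] = [v_1] − [v_0].
As a 4×6 matrix over Z this has rank 3, with invariant factors (1,1,1).

The boundary map ∂_2: C_2 → C_1 sends each 2-simplex [p,q,r] to [q,r] − [p,r] + [p,q]. For instance
  ∂[v_1,v_2,v_3] = [v_2,v_3] − [v_1,v_3] + [v_1,v_2],
  ∂[v_0,v_1,v_3] = [v_1,v_3] − [v_0,v_3] + [v_0,v_1].
The 6×4 boundary matrix has rank 3 and Smith normal form diag(1,1,1).

Boundary ∂_3: C_3 → C_2 sends each 3-simplex σ to the alternating sum Σ_i (−1)^i (σ with its i-th vertex removed). For instance
  ∂[v_0,v_1,v_2,v_3] = [v_1,v_2,v_3] − [v_0,v_2,v_3] + [v_0,v_1,v_3] − [v_0,v_1,v_2].
As a 4×1 matrix over Z this has rank 1, with invariant factors (1).

From H_k ≅ ker(∂_k) / im(∂_{k+1}) we obtain:

  H_1: rank ker ∂_1 − rank ∂_2 = (6 − 3) − 3 = 0, and the invariant factors of ∂_2 are all 1, so H_1 ≅ 0.

H_1 = 0.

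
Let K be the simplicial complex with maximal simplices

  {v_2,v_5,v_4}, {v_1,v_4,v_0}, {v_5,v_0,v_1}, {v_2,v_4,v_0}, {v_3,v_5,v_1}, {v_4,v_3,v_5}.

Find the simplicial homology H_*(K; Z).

H_0 = Z,  H_1 = Z,  H_2 = 0.

Fix the vertex order v_0 < v_1 < v_2 < v_3 < v_4 < v_5 and write every simplex with vertices in increasing order. Then dim K = 2 and the simplices of K are:

  0-simplices (6): [v_0], [v_1], [v_2], [v_3], [v_4], [v_5]
  1-simplices (12): [v_0,v_1], [v_0,v_2], [v_0,v_4], [v_0,v_5], [v_1,v_3], [v_1,v_4], [v_1,v_5], [v_2,v_4], [v_2,v_5], [v_3,v_4], [v_3,v_5], [v_4,v_5]
  2-simplices (6): [v_0,v_1,v_4], [v_0,v_1,v_5], [v_0,v_2,v_4], [v_1,v_3,v_5], [v_2,v_4,v_5], [v_3,v_4,v_5]

Hence C_0 ≅ Z^6, C_1 ≅ Z^12, C_2 ≅ Z^6.

Boundary ∂_1: C_1 → C_0 is given by ∂[p,q] = [q] − [p]. For instance
  ∂[v_0,v_2] = [v_2] − [v_0].
This gives a 6×12 integer matrix of rank 5; reducing to Smith normal form yields diagonal entries (1,1,1,1,1).

The boundary map ∂_2: C_2 → C_1 sends each 2-simplex [p,q,r] to [q,r] − [p,r] + [p,q]. For instance
  ∂[v_2,v_4,v_5] = [v_4,v_5] − [v_2,v_5] + [v_2,v_4],
  ∂[v_3,v_4,v_5] = [v_4,v_5] − [v_3,v_5] + [v_3,v_4].
The resulting 12×6 matrix has rank 6, and its Smith normal form has invariant factors (1,1,1,1,1,1).

From H_k ≅ ker(∂_k) / im(∂_{k+1}) we obtain:

  H_0: rank C_0 − rank ∂_1 = 6 − 5 = 1, and the invariant factors of ∂_1 are all 1, so H_0 = Z.
  H_1: rank ker ∂_1 − rank ∂_2 = (12 − 5) − 6 = 1, and the invariant factors of ∂_2 are all 1, so H_1 = Z.
  H_2: rank ker ∂_2 − rank ∂_3 = (6 − 6) − 0 = 0, and there is no ∂_3, so H_2 = 0.

(K is a triangulation of the cylinder S^1 x I.)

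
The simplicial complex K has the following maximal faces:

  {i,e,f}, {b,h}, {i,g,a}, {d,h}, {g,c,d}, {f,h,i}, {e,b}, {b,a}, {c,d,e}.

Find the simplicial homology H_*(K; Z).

Order the vertices as a < b < c < d < e < f < g < h < i. Listing each simplex with vertices in this order, K has dimension 2 with simplices:

  0-simplices (9): a, b, c, d, e, f, g, h, i
  1-simplices (17): ab, ag, ai, be, bh, cd, ce, cg, de, dg, dh, ef, ei, fh, fi, gi, hi
  2-simplices (5): agi, cde, cdg, efi, fhi

giving chain groups C_0 ≅ Z^9, C_1 ≅ Z^17, C_2 ≅ Z^5.

∂_1: C_1 → C_0 maps an edge to its endpoints' difference, ∂[p,q] = q − p. For instance
  ∂ai = i − a.
The 9×17 boundary matrix has rank 8 and Smith normal form diag(1,1,1,1,1,1,1,1).

∂_2: C_2 → C_1 maps a triangle to the signed sum of its edges. For instance
  ∂agi = gi − ai + ag,
  ∂cdg = dg − cg + cd.
This gives a 17×5 integer matrix of rank 5; reducing to Smith normal form yields diagonal entries (1,1,1,1,1).

Computing H_k = (kernel of ∂_k) / (image of ∂_{k+1}):

  H_0: rank C_0 − rank ∂_1 = 9 − 8 = 1, and the invariant factors of ∂_1 are all 1, so H_0 = Z.
  H_1: rank ker ∂_1 − rank ∂_2 = (17 − 8) − 5 = 4, and the invariant factors of ∂_2 are all 1, so H_1 = Z^4.
  H_2: rank ker ∂_2 − rank ∂_3 = (5 − 5) − 0 = 0, and there is no ∂_3, so H_2 = 0.

H_0 ≅ Z,  H_1 ≅ Z^4,  H_2 = 0.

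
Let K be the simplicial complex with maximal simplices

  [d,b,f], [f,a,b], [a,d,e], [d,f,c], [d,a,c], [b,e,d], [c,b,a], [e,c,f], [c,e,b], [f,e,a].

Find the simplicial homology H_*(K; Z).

H_0 = Z,  H_1 = Z/2,  H_2 = 0.

Fix the vertex order a < b < c < d < e < f and write every simplex with vertices in increasing order. Then dim K = 2 and the simplices of K are:

  0-simplices (6): a, b, c, d, e, f
  1-simplices (15): ab, ac, ad, ae, af, bc, bd, be, bf, cd, ce, cf, de, df, ef
  2-simplices (10): abc, abf, acd, ade, aef, bce, bde, bdf, cdf, cef

giving chain groups C_0 ≅ Z^6, C_1 ≅ Z^15, C_2 ≅ Z^10.

∂_1: C_1 → C_0 maps an edge to its endpoints' difference, ∂[p,q] = q − p.
This gives a 6×15 integer matrix of rank 5; reducing to Smith normal form yields diagonal entries (1,1,1,1,1).

Boundary ∂_2: C_2 → C_1 maps a triangle to the signed sum of its edges. For instance
  ∂aef = ef − af + ae,
  ∂ade = de − ae + ad.
As a 15×10 matrix over Z this has rank 10, with invariant factors (1,1,1,1,1,1,1,1,1,2).

Computing H_k = (kernel of ∂_k) / (image of ∂_{k+1}):

  H_0: rank C_0 − rank ∂_1 = 6 − 5 = 1, and the invariant factors of ∂_1 are all 1, so H_0 = Z.
  H_1: rank ker ∂_1 − rank ∂_2 = (15 − 5) − 10 = 0, and ∂_2 has invariant factor 2 > 1, so H_1 = Z/2.
  H_2: rank ker ∂_2 − rank ∂_3 = (10 − 10) − 0 = 0, and there is no ∂_3, so H_2 = 0.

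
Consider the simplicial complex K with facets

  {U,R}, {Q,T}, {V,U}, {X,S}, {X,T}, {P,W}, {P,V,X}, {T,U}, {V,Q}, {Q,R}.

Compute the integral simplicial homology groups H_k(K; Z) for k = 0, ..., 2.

H_0 ≅ Z,  H_1 ≅ Z^3,  H_2 = 0.

We work with the vertex ordering P < Q < R < S < T < U < V < W < X. The simplices of K, each written with vertices in increasing order, are:

  0-simplices (9): P, Q, R, S, T, U, V, W, X
  1-simplices (12): PV, PW, PX, QR, QT, QV, RU, SX, TU, TX, UV, VX
  2-simplices (1): PVX

giving chain groups C_0 ≅ Z^9, C_1 ≅ Z^12, C_2 ≅ Z^1.

Boundary ∂_1: C_1 → C_0 is given by ∂[p,q] = [q] − [p]. For instance
  ∂PX = X − P.
This gives a 9×12 integer matrix of rank 8; reducing to Smith normal form yields diagonal entries (1,1,1,1,1,1,1,1).

∂_2: C_2 → C_1 acts by ∂[p,q,r] = [q,r] − [p,r] + [p,q]. For instance
  ∂PVX = VX − PX + PV.
As a 12×1 matrix over Z this has rank 1, with invariant factors (1).

Reading off H_k = ker ∂_k / im ∂_{k+1}:

  H_0: rank C_0 − rank ∂_1 = 9 − 8 = 1, and the invariant factors of ∂_1 are all 1, so H_0 = Z.
  H_1: rank ker ∂_1 − rank ∂_2 = (12 − 8) − 1 = 3, and the invariant factors of ∂_2 are all 1, so H_1 = Z^3.
  H_2: rank ker ∂_2 − rank ∂_3 = (1 − 1) − 0 = 0, and there is no ∂_3, so H_2 = 0.

As a check, the Euler characteristic is 9 − 12 + 1 = -2, which agrees with 1 − 3 + 0 = -2.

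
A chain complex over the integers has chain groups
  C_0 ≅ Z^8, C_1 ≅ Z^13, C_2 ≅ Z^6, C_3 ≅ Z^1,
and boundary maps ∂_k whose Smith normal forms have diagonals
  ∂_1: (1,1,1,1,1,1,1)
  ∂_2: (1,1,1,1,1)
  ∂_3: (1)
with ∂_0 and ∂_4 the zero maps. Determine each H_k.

H_0: b_0 = 8 − 0 − 7 = 1; torsion from ∂_1 factors > 1: none. So H_0 ≅ Z.
H_1: b_1 = 13 − 7 − 5 = 1; torsion from ∂_2 factors > 1: none. So H_1 ≅ Z.
H_2: b_2 = 6 − 5 − 1 = 0; torsion from ∂_3 factors > 1: none. So H_2 ≅ 0.
H_3: b_3 = 1 − 1 − 0 = 0; torsion from ∂_4 factors > 1: none. So H_3 ≅ 0.

H_0 ≅ Z,  H_1 ≅ Z,  H_2 = 0,  H_3 = 0.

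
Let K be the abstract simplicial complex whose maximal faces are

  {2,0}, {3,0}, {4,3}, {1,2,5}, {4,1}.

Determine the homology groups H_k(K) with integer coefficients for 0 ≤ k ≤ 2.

H_0 ≅ Z,  H_1 ≅ Z,  H_2 = 0.

K has 6 vertices, 7 edges, 1 triangle.
rank ∂_0 = 0, rank ∂_1 = 5 ⇒ b_0 = 6 − 0 − 5 = 1; all invariant factors of ∂_1 are 1 so no torsion. So H_0 ≅ Z.
rank ∂_1 = 5, rank ∂_2 = 1 ⇒ b_1 = 7 − 5 − 1 = 1; all invariant factors of ∂_2 are 1 so no torsion. So H_1 ≅ Z.
rank ∂_2 = 1, rank ∂_3 = 0 ⇒ b_2 = 1 − 1 − 0 = 0. So H_2 ≅ 0.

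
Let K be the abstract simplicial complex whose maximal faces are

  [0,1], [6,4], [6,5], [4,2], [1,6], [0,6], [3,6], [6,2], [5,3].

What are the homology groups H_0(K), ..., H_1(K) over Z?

H_0 ≅ Z,  H_1 ≅ Z^3.

Order the vertices as 0 < 1 < 2 < 3 < 4 < 5 < 6. Listing each simplex with vertices in this order, K has dimension 1 with simplices:

  0-simplices (7): [0], [1], [2], [3], [4], [5], [6]
  1-simplices (9): [0,1], [0,6], [1,6], [2,4], [2,6], [3,5], [3,6], [4,6], [5,6]

so the chain groups are C_0 ≅ Z^7, C_1 ≅ Z^9.

The boundary map ∂_1: C_1 → C_0 maps an edge to its endpoints' difference, ∂[p,q] = q − p. For instance
  ∂[3,5] = [5] − [3].
As a 7×9 matrix over Z this has rank 6, with invariant factors (1,1,1,1,1,1).

Now H_k = ker ∂_k / im ∂_{k+1}, so:

  H_0: rank C_0 − rank ∂_1 = 7 − 6 = 1, and the invariant factors of ∂_1 are all 1, so H_0 ≅ Z.
  H_1: rank ker ∂_1 − rank ∂_2 = (9 − 6) − 0 = 3, and there is no ∂_2, so H_1 ≅ Z^3.

As a check, the Euler characteristic is 7 − 9 = -2, which agrees with 1 − 3 = -2.
(K is a triangulation of a wedge of 3 circles.)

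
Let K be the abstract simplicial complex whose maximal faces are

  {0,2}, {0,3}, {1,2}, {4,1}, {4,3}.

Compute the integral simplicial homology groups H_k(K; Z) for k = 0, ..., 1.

H_0 = Z,  H_1 = Z.

K has 5 vertices, 5 edges.
rank ∂_0 = 0, rank ∂_1 = 4 ⇒ b_0 = 5 − 0 − 4 = 1; all invariant factors of ∂_1 are 1 so no torsion. So H_0 ≅ Z.
rank ∂_1 = 4, rank ∂_2 = 0 ⇒ b_1 = 5 − 4 − 0 = 1. So H_1 ≅ Z.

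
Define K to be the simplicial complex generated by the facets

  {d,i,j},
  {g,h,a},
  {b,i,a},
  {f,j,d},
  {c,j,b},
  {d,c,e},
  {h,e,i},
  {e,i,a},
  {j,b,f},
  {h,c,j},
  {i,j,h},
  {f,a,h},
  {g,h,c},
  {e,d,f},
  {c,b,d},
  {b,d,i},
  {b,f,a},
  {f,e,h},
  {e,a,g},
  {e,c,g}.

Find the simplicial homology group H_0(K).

H_0 = Z.

We work with the vertex ordering a < b < c < d < e < f < g < h < i < j. The simplices of K, each written with vertices in increasing order, are:

  0-simplices (10): a, b, c, d, e, f, g, h, i, j
  1-simplices (30): ab, ae, af, ag, ah, ai, bc, bd, bf, bi, bj, cd, ce, cg, ch, cj, de, df, di, dj, ef, eg, eh, ei, fh, fj, gh, hi, hj, ij
  2-simplices (20): abf, abi, aeg, aei, afh, agh, bcd, bcj, bdi, bfj, cde, ceg, cgh, chj, def, dfj, dij, efh, ehi, hij

giving chain groups C_0 ≅ Z^10, C_1 ≅ Z^30, C_2 ≅ Z^20.

Boundary ∂_1: C_1 → C_0 sends each edge [p,q] (with p < q) to q − p.
This gives a 10×30 integer matrix of rank 9; reducing to Smith normal form yields diagonal entries (1,1,1,1,1,1,1,1,1).

The boundary map ∂_2: C_2 → C_1 acts by ∂[p,q,r] = [q,r] − [p,r] + [p,q]. For instance
  ∂efh = fh − eh + ef,
  ∂chj = hj − cj + ch.
As a 30×20 matrix over Z this has rank 20, with invariant factors (1,1,1,1,1,1,1,1,1,1,1,1,1,1,1,1,1,1,1,2).

Computing H_k = (kernel of ∂_k) / (image of ∂_{k+1}):

  H_0: rank C_0 − rank ∂_1 = 10 − 9 = 1, and the invariant factors of ∂_1 are all 1, so H_0 = Z.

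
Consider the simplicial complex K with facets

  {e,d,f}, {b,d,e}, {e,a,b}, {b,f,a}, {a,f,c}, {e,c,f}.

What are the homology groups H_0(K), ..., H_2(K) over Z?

Take the total order a < b < c < d < e < f on the vertex set. Then K (dimension 2) consists of the simplices:

  0-simplices (6): a, b, c, d, e, f
  1-simplices (12): ab, ac, ae, af, bd, be, bf, ce, cf, de, df, ef
  2-simplices (6): abe, abf, acf, bde, cef, def

giving chain groups C_0 ≅ Z^6, C_1 ≅ Z^12, C_2 ≅ Z^6.

∂_1: C_1 → C_0 is given by ∂[p,q] = [q] − [p].
This gives a 6×12 integer matrix of rank 5; reducing to Smith normal form yields diagonal entries (1,1,1,1,1).

∂_2: C_2 → C_1 sends each 2-simplex [p,q,r] to [q,r] − [p,r] + [p,q]. For instance
  ∂bde = de − be + bd,
  ∂abe = be − ae + ab.
This gives a 12×6 integer matrix of rank 6; reducing to Smith normal form yields diagonal entries (1,1,1,1,1,1).

From H_k ≅ ker(∂_k) / im(∂_{k+1}) we obtain:

  H_0: rank C_0 − rank ∂_1 = 6 − 5 = 1, and the invariant factors of ∂_1 are all 1, so H_0 = Z.
  H_1: rank ker ∂_1 − rank ∂_2 = (12 − 5) − 6 = 1, and the invariant factors of ∂_2 are all 1, so H_1 = Z.
  H_2: rank ker ∂_2 − rank ∂_3 = (6 − 6) − 0 = 0, and there is no ∂_3, so H_2 = 0.

As a check, the Euler characteristic is 6 − 12 + 6 = 0, which agrees with 1 − 1 + 0 = 0.

H_0 = Z,  H_1 = Z,  H_2 = 0.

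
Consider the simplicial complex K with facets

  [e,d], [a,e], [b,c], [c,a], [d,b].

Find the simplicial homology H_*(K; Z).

Fix the vertex order a < b < c < d < e and write every simplex with vertices in increasing order. Then dim K = 1 and the simplices of K are:

  0-simplices (5): a, b, c, d, e
  1-simplices (5): ac, ae, bc, bd, de

so the chain groups are C_0 ≅ Z^5, C_1 ≅ Z^5.

∂_1: C_1 → C_0 maps an edge to its endpoints' difference, ∂[p,q] = q − p. For instance
  ∂de = e − d.
The 5×5 boundary matrix has rank 4 and Smith normal form diag(1,1,1,1).

Now H_k = ker ∂_k / im ∂_{k+1}, so:

  H_0: rank C_0 − rank ∂_1 = 5 − 4 = 1, and the invariant factors of ∂_1 are all 1, so H_0 = Z.
  H_1: rank ker ∂_1 − rank ∂_2 = (5 − 4) − 0 = 1, and there is no ∂_2, so H_1 = Z.

As a check, the Euler characteristic is 5 − 5 = 0, which agrees with 1 − 1 = 0.
(K is a triangulation of the circle S^1.)

H_0 = Z,  H_1 = Z.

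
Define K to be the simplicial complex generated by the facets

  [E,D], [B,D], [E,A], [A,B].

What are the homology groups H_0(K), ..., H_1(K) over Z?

H_0 ≅ Z,  H_1 ≅ Z.

Order the vertices as A < B < D < E. Listing each simplex with vertices in this order, K has dimension 1 with simplices:

  0-simplices (4): A, B, D, E
  1-simplices (4): AB, AE, BD, DE

Hence C_0 ≅ Z^4, C_1 ≅ Z^4.

Boundary ∂_1: C_1 → C_0 is given by ∂[p,q] = [q] − [p]. For instance
  ∂AB = B − A.
As a 4×4 matrix over Z this has rank 3, with invariant factors (1,1,1).

Now H_k = ker ∂_k / im ∂_{k+1}, so:

  H_0: rank C_0 − rank ∂_1 = 4 − 3 = 1, and the invariant factors of ∂_1 are all 1, so H_0 = Z.
  H_1: rank ker ∂_1 − rank ∂_2 = (4 − 3) − 0 = 1, and there is no ∂_2, so H_1 = Z.

As a check, the Euler characteristic is 4 − 4 = 0, which agrees with 1 − 1 = 0.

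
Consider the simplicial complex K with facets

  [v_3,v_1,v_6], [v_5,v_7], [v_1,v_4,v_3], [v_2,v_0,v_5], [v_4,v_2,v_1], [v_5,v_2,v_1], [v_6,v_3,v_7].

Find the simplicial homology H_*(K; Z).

H_0 = Z,  H_1 = Z,  H_2 = 0.

Take the total order v_0 < v_1 < v_2 < v_3 < v_4 < v_5 < v_6 < v_7 on the vertex set. Then K (dimension 2) consists of the simplices:

  0-simplices (8): [v_0], [v_1], [v_2], [v_3], [v_4], [v_5], [v_6], [v_7]
  1-simplices (14): [v_0,v_2], [v_0,v_5], [v_1,v_2], [v_1,v_3], [v_1,v_4], [v_1,v_5], [v_1,v_6], [v_2,v_4], [v_2,v_5], [v_3,v_4], [v_3,v_6], [v_3,v_7], [v_5,v_7], [v_6,v_7]
  2-simplices (6): [v_0,v_2,v_5], [v_1,v_2,v_4], [v_1,v_2,v_5], [v_1,v_3,v_4], [v_1,v_3,v_6], [v_3,v_6,v_7]

Hence C_0 ≅ Z^8, C_1 ≅ Z^14, C_2 ≅ Z^6.

∂_1: C_1 → C_0 maps an edge to its endpoints' difference, ∂[p,q] = q − p. For instance
  ∂[v_3,v_4] = [v_4] − [v_3].
The 8×14 boundary matrix has rank 7 and Smith normal form diag(1,1,1,1,1,1,1).

Boundary ∂_2: C_2 → C_1 acts by ∂[p,q,r] = [q,r] − [p,r] + [p,q]. For instance
  ∂[v_0,v_2,v_5] = [v_2,v_5] − [v_0,v_5] + [v_0,v_2],
  ∂[v_1,v_3,v_6] = [v_3,v_6] − [v_1,v_6] + [v_1,v_3].
The 14×6 boundary matrix has rank 6 and Smith normal form diag(1,1,1,1,1,1).

Reading off H_k = ker ∂_k / im ∂_{k+1}:

  H_0: rank C_0 − rank ∂_1 = 8 − 7 = 1, and the invariant factors of ∂_1 are all 1, so H_0 ≅ Z.
  H_1: rank ker ∂_1 − rank ∂_2 = (14 − 7) − 6 = 1, and the invariant factors of ∂_2 are all 1, so H_1 ≅ Z.
  H_2: rank ker ∂_2 − rank ∂_3 = (6 − 6) − 0 = 0, and there is no ∂_3, so H_2 ≅ 0.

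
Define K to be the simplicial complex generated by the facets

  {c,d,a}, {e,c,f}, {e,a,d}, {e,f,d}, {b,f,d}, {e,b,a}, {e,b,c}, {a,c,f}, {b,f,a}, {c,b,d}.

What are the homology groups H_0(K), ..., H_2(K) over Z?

H_0 ≅ Z,  H_1 ≅ Z/2,  H_2 = 0.

Take the total order a < b < c < d < e < f on the vertex set. Then K (dimension 2) consists of the simplices:

  0-simplices (6): a, b, c, d, e, f
  1-simplices (15): ab, ac, ad, ae, af, bc, bd, be, bf, cd, ce, cf, de, df, ef
  2-simplices (10): abe, abf, acd, acf, ade, bcd, bce, bdf, cef, def

giving chain groups C_0 ≅ Z^6, C_1 ≅ Z^15, C_2 ≅ Z^10.

∂_1: C_1 → C_0 is given by ∂[p,q] = [q] − [p]. For instance
  ∂af = f − a.
This gives a 6×15 integer matrix of rank 5; reducing to Smith normal form yields diagonal entries (1,1,1,1,1).

∂_2: C_2 → C_1 maps a triangle to the signed sum of its edges. For instance
  ∂acf = cf − af + ac,
  ∂cef = ef − cf + ce.
This gives a 15×10 integer matrix of rank 10; reducing to Smith normal form yields diagonal entries (1,1,1,1,1,1,1,1,1,2).

Now H_k = ker ∂_k / im ∂_{k+1}, so:

  H_0: rank C_0 − rank ∂_1 = 6 − 5 = 1, and the invariant factors of ∂_1 are all 1, so H_0 = Z.
  H_1: rank ker ∂_1 − rank ∂_2 = (15 − 5) − 10 = 0, and ∂_2 has invariant factor 2 > 1, so H_1 = Z/2.
  H_2: rank ker ∂_2 − rank ∂_3 = (10 − 10) − 0 = 0, and there is no ∂_3, so H_2 = 0.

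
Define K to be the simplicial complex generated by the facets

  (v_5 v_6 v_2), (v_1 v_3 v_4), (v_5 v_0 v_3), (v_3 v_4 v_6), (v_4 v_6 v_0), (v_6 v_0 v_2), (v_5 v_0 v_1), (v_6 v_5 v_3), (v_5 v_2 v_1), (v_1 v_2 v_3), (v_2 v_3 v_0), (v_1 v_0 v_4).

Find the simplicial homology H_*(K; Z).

We work with the vertex ordering v_0 < v_1 < v_2 < v_3 < v_4 < v_5 < v_6. The simplices of K, each written with vertices in increasing order, are:

  0-simplices (7): [v_0], [v_1], [v_2], [v_3], [v_4], [v_5], [v_6]
  1-simplices (18): (18 of them)
  2-simplices (12): (12 of them)

Hence C_0 ≅ Z^7, C_1 ≅ Z^18, C_2 ≅ Z^12.

Boundary ∂_1: C_1 → C_0 maps an edge to its endpoints' difference, ∂[p,q] = q − p.
The resulting 7×18 matrix has rank 6, and its Smith normal form has invariant factors (1,1,1,1,1,1).

Boundary ∂_2: C_2 → C_1 acts by ∂[p,q,r] = [q,r] − [p,r] + [p,q]. For instance
  ∂[v_1,v_2,v_3] = [v_2,v_3] − [v_1,v_3] + [v_1,v_2],
  ∂[v_0,v_1,v_5] = [v_1,v_5] − [v_0,v_5] + [v_0,v_1].
As a 18×12 matrix over Z this has rank 12, with invariant factors (1,1,1,1,1,1,1,1,1,1,1,2).

From H_k ≅ ker(∂_k) / im(∂_{k+1}) we obtain:

  H_0: rank C_0 − rank ∂_1 = 7 − 6 = 1, and the invariant factors of ∂_1 are all 1, so H_0 ≅ Z.
  H_1: rank ker ∂_1 − rank ∂_2 = (18 − 6) − 12 = 0, and ∂_2 has invariant factor 2 > 1, so H_1 ≅ Z/2Z.
  H_2: rank ker ∂_2 − rank ∂_3 = (12 − 12) − 0 = 0, and there is no ∂_3, so H_2 ≅ 0.

(K is a triangulation of the real projective plane RP^2.)

H_0 ≅ Z,  H_1 ≅ Z/2Z,  H_2 = 0.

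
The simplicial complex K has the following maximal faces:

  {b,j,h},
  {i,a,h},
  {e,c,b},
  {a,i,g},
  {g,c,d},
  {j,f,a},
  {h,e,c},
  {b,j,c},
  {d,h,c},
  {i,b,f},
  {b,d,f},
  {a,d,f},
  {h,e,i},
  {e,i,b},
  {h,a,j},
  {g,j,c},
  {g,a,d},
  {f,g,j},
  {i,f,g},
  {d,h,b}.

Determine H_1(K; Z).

H_1 ≅ Z ⊕ Z/2Z.

Fix the vertex order a < b < c < d < e < f < g < h < i < j and write every simplex with vertices in increasing order. Then dim K = 2 and the simplices of K are:

  0-simplices (10): a, b, c, d, e, f, g, h, i, j
  1-simplices (30): ad, af, ag, ah, ai, aj, bc, bd, be, bf, bh, bi, bj, cd, ce, cg, ch, cj, df, dg, dh, eh, ei, fg, fi, fj, gi, gj, hi, hj
  2-simplices (20): adf, adg, afj, agi, ahi, ahj, bce, bcj, bdf, bdh, bei, bfi, bhj, cdg, cdh, ceh, cgj, ehi, fgi, fgj

so the chain groups are C_0 ≅ Z^10, C_1 ≅ Z^30, C_2 ≅ Z^20.

∂_1: C_1 → C_0 sends each edge [p,q] (with p < q) to q − p. For instance
  ∂aj = j − a.
As a 10×30 matrix over Z this has rank 9, with invariant factors (1,1,1,1,1,1,1,1,1).

∂_2: C_2 → C_1 acts by ∂[p,q,r] = [q,r] − [p,r] + [p,q]. For instance
  ∂cdg = dg − cg + cd,
  ∂ahi = hi − ai + ah.
This gives a 30×20 integer matrix of rank 20; reducing to Smith normal form yields diagonal entries (1,1,1,1,1,1,1,1,1,1,1,1,1,1,1,1,1,1,1,2).

From H_k ≅ ker(∂_k) / im(∂_{k+1}) we obtain:

  H_1: rank ker ∂_1 − rank ∂_2 = (30 − 9) − 20 = 1, and ∂_2 has invariant factor 2 > 1, so H_1 ≅ Z ⊕ Z/2Z.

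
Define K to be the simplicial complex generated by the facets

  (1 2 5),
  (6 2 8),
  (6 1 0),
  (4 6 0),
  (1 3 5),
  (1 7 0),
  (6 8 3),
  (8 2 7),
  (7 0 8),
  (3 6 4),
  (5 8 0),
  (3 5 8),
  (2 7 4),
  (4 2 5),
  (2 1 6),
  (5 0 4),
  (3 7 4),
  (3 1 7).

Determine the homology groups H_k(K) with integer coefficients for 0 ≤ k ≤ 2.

Take the total order 0 < 1 < 2 < 3 < 4 < 5 < 6 < 7 < 8 on the vertex set. Then K (dimension 2) consists of the simplices:

  0-simplices (9): [0], [1], [2], [3], [4], [5], [6], [7], [8]
  1-simplices (27): (27 of them)
  2-simplices (18): [0,1,6], [0,1,7], [0,4,5], [0,4,6], [0,5,8], [0,7,8], [1,2,5], [1,2,6], [1,3,5], [1,3,7], [2,4,5], [2,4,7], [2,6,8], [2,7,8], [3,4,6], [3,4,7], [3,5,8], [3,6,8]

Hence C_0 ≅ Z^9, C_1 ≅ Z^27, C_2 ≅ Z^18.

The boundary map ∂_1: C_1 → C_0 is given by ∂[p,q] = [q] − [p].
The resulting 9×27 matrix has rank 8, and its Smith normal form has invariant factors (1,1,1,1,1,1,1,1).

∂_2: C_2 → C_1 sends each 2-simplex [p,q,r] to [q,r] − [p,r] + [p,q]. For instance
  ∂[2,6,8] = [6,8] − [2,8] + [2,6],
  ∂[1,3,7] = [3,7] − [1,7] + [1,3].
The 27×18 boundary matrix has rank 17 and Smith normal form diag(1,1,1,1,1,1,1,1,1,1,1,1,1,1,1,1,1).

From H_k ≅ ker(∂_k) / im(∂_{k+1}) we obtain:

  H_0: rank C_0 − rank ∂_1 = 9 − 8 = 1, and the invariant factors of ∂_1 are all 1, so H_0 = Z.
  H_1: rank ker ∂_1 − rank ∂_2 = (27 − 8) − 17 = 2, and the invariant factors of ∂_2 are all 1, so H_1 = Z^2.
  H_2: rank ker ∂_2 − rank ∂_3 = (18 − 17) − 0 = 1, and there is no ∂_3, so H_2 = Z.

As a check, the Euler characteristic is 9 − 27 + 18 = 0, which agrees with 1 − 2 + 1 = 0.

H_0 = Z,  H_1 = Z^2,  H_2 = Z.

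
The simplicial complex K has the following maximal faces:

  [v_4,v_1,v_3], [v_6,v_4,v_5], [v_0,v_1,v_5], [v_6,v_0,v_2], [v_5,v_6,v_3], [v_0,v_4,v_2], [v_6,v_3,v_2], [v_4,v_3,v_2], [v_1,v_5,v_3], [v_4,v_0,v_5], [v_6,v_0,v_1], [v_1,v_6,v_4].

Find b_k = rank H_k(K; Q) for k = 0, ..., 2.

b_0 = 1, b_1 = 0, b_2 = 0.

We work with the vertex ordering v_0 < v_1 < v_2 < v_3 < v_4 < v_5 < v_6. The simplices of K, each written with vertices in increasing order, are:

  0-simplices (7): [v_0], [v_1], [v_2], [v_3], [v_4], [v_5], [v_6]
  1-simplices (18): (18 of them)
  2-simplices (12): (12 of them)

giving chain groups C_0 ≅ Z^7, C_1 ≅ Z^18, C_2 ≅ Z^12.

∂_1: C_1 → C_0 is given by ∂[p,q] = [q] − [p]. For instance
  ∂[v_1,v_5] = [v_5] − [v_1].
The resulting 7×18 matrix has rank 6, and its Smith normal form has invariant factors (1,1,1,1,1,1).

Boundary ∂_2: C_2 → C_1 sends each 2-simplex [p,q,r] to [q,r] − [p,r] + [p,q]. For instance
  ∂[v_1,v_3,v_5] = [v_3,v_5] − [v_1,v_5] + [v_1,v_3],
  ∂[v_0,v_1,v_6] = [v_1,v_6] − [v_0,v_6] + [v_0,v_1].
As a 18×12 matrix over Z this has rank 12, with invariant factors (1,1,1,1,1,1,1,1,1,1,1,2).

From H_k ≅ ker(∂_k) / im(∂_{k+1}) we obtain:

  H_0: rank C_0 − rank ∂_1 = 7 − 6 = 1, and the invariant factors of ∂_1 are all 1, so H_0 ≅ Z.
  H_1: rank ker ∂_1 − rank ∂_2 = (18 − 6) − 12 = 0, and ∂_2 has invariant factor 2 > 1, so H_1 ≅ Z/2Z.
  H_2: rank ker ∂_2 − rank ∂_3 = (12 − 12) − 0 = 0, and there is no ∂_3, so H_2 ≅ 0.

(K is a triangulation of the real projective plane RP^2.)

Hence the Betti numbers are b_0 = 1, b_1 = 0, b_2 = 0.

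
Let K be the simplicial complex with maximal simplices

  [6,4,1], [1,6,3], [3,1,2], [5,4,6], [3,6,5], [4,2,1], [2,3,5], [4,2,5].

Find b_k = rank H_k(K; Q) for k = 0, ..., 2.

b_0 = 1, b_1 = 0, b_2 = 1.

Take the total order 1 < 2 < 3 < 4 < 5 < 6 on the vertex set. Then K (dimension 2) consists of the simplices:

  0-simplices (6): [1], [2], [3], [4], [5], [6]
  1-simplices (12): [1,2], [1,3], [1,4], [1,6], [2,3], [2,4], [2,5], [3,5], [3,6], [4,5], [4,6], [5,6]
  2-simplices (8): [1,2,3], [1,2,4], [1,3,6], [1,4,6], [2,3,5], [2,4,5], [3,5,6], [4,5,6]

so the chain groups are C_0 ≅ Z^6, C_1 ≅ Z^12, C_2 ≅ Z^8.

The boundary map ∂_1: C_1 → C_0 maps an edge to its endpoints' difference, ∂[p,q] = q − p.
The resulting 6×12 matrix has rank 5, and its Smith normal form has invariant factors (1,1,1,1,1).

The boundary map ∂_2: C_2 → C_1 acts by ∂[p,q,r] = [q,r] − [p,r] + [p,q]. For instance
  ∂[3,5,6] = [5,6] − [3,6] + [3,5],
  ∂[2,4,5] = [4,5] − [2,5] + [2,4].
As a 12×8 matrix over Z this has rank 7, with invariant factors (1,1,1,1,1,1,1).

From H_k ≅ ker(∂_k) / im(∂_{k+1}) we obtain:

  H_0: rank C_0 − rank ∂_1 = 6 − 5 = 1, and the invariant factors of ∂_1 are all 1, so H_0 = Z.
  H_1: rank ker ∂_1 − rank ∂_2 = (12 − 5) − 7 = 0, and the invariant factors of ∂_2 are all 1, so H_1 = 0.
  H_2: rank ker ∂_2 − rank ∂_3 = (8 − 7) − 0 = 1, and there is no ∂_3, so H_2 = Z.

Hence the Betti numbers are b_0 = 1, b_1 = 0, b_2 = 1.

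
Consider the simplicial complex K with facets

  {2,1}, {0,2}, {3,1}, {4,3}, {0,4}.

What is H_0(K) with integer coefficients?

H_0 = Z.

Take the total order 0 < 1 < 2 < 3 < 4 on the vertex set. Then K (dimension 1) consists of the simplices:

  0-simplices (5): [0], [1], [2], [3], [4]
  1-simplices (5): [0,2], [0,4], [1,2], [1,3], [3,4]

giving chain groups C_0 ≅ Z^5, C_1 ≅ Z^5.

The boundary map ∂_1: C_1 → C_0 sends each edge [p,q] (with p < q) to q − p. For instance
  ∂[1,3] = [3] − [1].
The 5×5 boundary matrix has rank 4 and Smith normal form diag(1,1,1,1).

Reading off H_k = ker ∂_k / im ∂_{k+1}:

  H_0: rank C_0 − rank ∂_1 = 5 − 4 = 1, and the invariant factors of ∂_1 are all 1, so H_0 ≅ Z.

(K is a triangulation of the circle S^1.)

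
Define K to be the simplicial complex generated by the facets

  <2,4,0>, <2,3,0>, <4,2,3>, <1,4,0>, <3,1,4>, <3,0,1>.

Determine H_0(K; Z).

H_0 = Z.

We work with the vertex ordering 0 < 1 < 2 < 3 < 4. The simplices of K, each written with vertices in increasing order, are:

  0-simplices (5): [0], [1], [2], [3], [4]
  1-simplices (9): [0,1], [0,2], [0,3], [0,4], [1,3], [1,4], [2,3], [2,4], [3,4]
  2-simplices (6): [0,1,3], [0,1,4], [0,2,3], [0,2,4], [1,3,4], [2,3,4]

giving chain groups C_0 ≅ Z^5, C_1 ≅ Z^9, C_2 ≅ Z^6.

Boundary ∂_1: C_1 → C_0 maps an edge to its endpoints' difference, ∂[p,q] = q − p.
This gives a 5×9 integer matrix of rank 4; reducing to Smith normal form yields diagonal entries (1,1,1,1).

The boundary map ∂_2: C_2 → C_1 acts by ∂[p,q,r] = [q,r] − [p,r] + [p,q]. For instance
  ∂[0,2,3] = [2,3] − [0,3] + [0,2],
  ∂[2,3,4] = [3,4] − [2,4] + [2,3].
The resulting 9×6 matrix has rank 5, and its Smith normal form has invariant factors (1,1,1,1,1).

Now H_k = ker ∂_k / im ∂_{k+1}, so:

  H_0: rank C_0 − rank ∂_1 = 5 − 4 = 1, and the invariant factors of ∂_1 are all 1, so H_0 = Z.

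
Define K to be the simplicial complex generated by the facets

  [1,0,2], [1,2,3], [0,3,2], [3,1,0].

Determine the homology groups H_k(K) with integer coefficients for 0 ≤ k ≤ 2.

Order the vertices as 0 < 1 < 2 < 3. Listing each simplex with vertices in this order, K has dimension 2 with simplices:

  0-simplices (4): [0], [1], [2], [3]
  1-simplices (6): [0,1], [0,2], [0,3], [1,2], [1,3], [2,3]
  2-simplices (4): [0,1,2], [0,1,3], [0,2,3], [1,2,3]

giving chain groups C_0 ≅ Z^4, C_1 ≅ Z^6, C_2 ≅ Z^4.

Boundary ∂_1: C_1 → C_0 is given by ∂[p,q] = [q] − [p].
The 4×6 boundary matrix has rank 3 and Smith normal form diag(1,1,1).

∂_2: C_2 → C_1 sends each 2-simplex [p,q,r] to [q,r] − [p,r] + [p,q]. For instance
  ∂[0,2,3] = [2,3] − [0,3] + [0,2],
  ∂[1,2,3] = [2,3] − [1,3] + [1,2].
This gives a 6×4 integer matrix of rank 3; reducing to Smith normal form yields diagonal entries (1,1,1).

Reading off H_k = ker ∂_k / im ∂_{k+1}:

  H_0: rank C_0 − rank ∂_1 = 4 − 3 = 1, and the invariant factors of ∂_1 are all 1, so H_0 = Z.
  H_1: rank ker ∂_1 − rank ∂_2 = (6 − 3) − 3 = 0, and the invariant factors of ∂_2 are all 1, so H_1 = 0.
  H_2: rank ker ∂_2 − rank ∂_3 = (4 − 3) − 0 = 1, and there is no ∂_3, so H_2 = Z.

(K is a triangulation of the 2-sphere S^2.)

H_0 = Z,  H_1 = 0,  H_2 = Z.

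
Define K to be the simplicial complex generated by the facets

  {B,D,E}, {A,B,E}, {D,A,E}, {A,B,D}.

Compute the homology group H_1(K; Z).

Fix the vertex order A < B < D < E and write every simplex with vertices in increasing order. Then dim K = 2 and the simplices of K are:

  0-simplices (4): A, B, D, E
  1-simplices (6): AB, AD, AE, BD, BE, DE
  2-simplices (4): ABD, ABE, ADE, BDE

Hence C_0 ≅ Z^4, C_1 ≅ Z^6, C_2 ≅ Z^4.

∂_1: C_1 → C_0 sends each edge [p,q] (with p < q) to q − p.
This gives a 4×6 integer matrix of rank 3; reducing to Smith normal form yields diagonal entries (1,1,1).

∂_2: C_2 → C_1 acts by ∂[p,q,r] = [q,r] − [p,r] + [p,q]. For instance
  ∂ABE = BE − AE + AB,
  ∂BDE = DE − BE + BD.
The 6×4 boundary matrix has rank 3 and Smith normal form diag(1,1,1).

Reading off H_k = ker ∂_k / im ∂_{k+1}:

  H_1: rank ker ∂_1 − rank ∂_2 = (6 − 3) − 3 = 0, and the invariant factors of ∂_2 are all 1, so H_1 = 0.

(K is a triangulation of the 2-sphere S^2.)

H_1 ≅ 0.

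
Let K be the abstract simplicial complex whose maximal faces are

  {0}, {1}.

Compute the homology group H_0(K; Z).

We work with the vertex ordering 0 < 1. The simplices of K, each written with vertices in increasing order, are:

  0-simplices (2): [0], [1]

giving chain groups C_0 ≅ Z^2.

Computing H_k = (kernel of ∂_k) / (image of ∂_{k+1}):

  H_0: rank C_0 − rank ∂_1 = 2 − 0 = 2, and there is no ∂_1, so H_0 ≅ Z^2.

H_0 ≅ Z^2.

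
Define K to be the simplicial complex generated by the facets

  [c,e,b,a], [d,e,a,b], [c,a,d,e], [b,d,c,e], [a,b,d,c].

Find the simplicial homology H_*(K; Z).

Take the total order a < b < c < d < e on the vertex set. Then K (dimension 3) consists of the simplices:

  0-simplices (5): a, b, c, d, e
  1-simplices (10): ab, ac, ad, ae, bc, bd, be, cd, ce, de
  2-simplices (10): abc, abd, abe, acd, ace, ade, bcd, bce, bde, cde
  3-simplices (5): abcd, abce, abde, acde, bcde

giving chain groups C_0 ≅ Z^5, C_1 ≅ Z^10, C_2 ≅ Z^10, C_3 ≅ Z^5.

The boundary map ∂_1: C_1 → C_0 is given by ∂[p,q] = [q] − [p].
As a 5×10 matrix over Z this has rank 4, with invariant factors (1,1,1,1).

Boundary ∂_2: C_2 → C_1 sends each 2-simplex [p,q,r] to [q,r] − [p,r] + [p,q]. For instance
  ∂abd = bd − ad + ab,
  ∂bde = de − be + bd.
As a 10×10 matrix over Z this has rank 6, with invariant factors (1,1,1,1,1,1).

Boundary ∂_3: C_3 → C_2 sends each 3-simplex σ to the alternating sum Σ_i (−1)^i (σ with its i-th vertex removed). For instance
  ∂abcd = bcd − acd + abd − abc,
  ∂acde = cde − ade + ace − acd.
This gives a 10×5 integer matrix of rank 4; reducing to Smith normal form yields diagonal entries (1,1,1,1).

Computing H_k = (kernel of ∂_k) / (image of ∂_{k+1}):

  H_0: rank C_0 − rank ∂_1 = 5 − 4 = 1, and the invariant factors of ∂_1 are all 1, so H_0 ≅ Z.
  H_1: rank ker ∂_1 − rank ∂_2 = (10 − 4) − 6 = 0, and the invariant factors of ∂_2 are all 1, so H_1 ≅ 0.
  H_2: rank ker ∂_2 − rank ∂_3 = (10 − 6) − 4 = 0, and the invariant factors of ∂_3 are all 1, so H_2 ≅ 0.
  H_3: rank ker ∂_3 − rank ∂_4 = (5 − 4) − 0 = 1, and there is no ∂_4, so H_3 ≅ Z.

(K is a triangulation of the 3-sphere S^3.)

H_0 ≅ Z,  H_1 = 0,  H_2 = 0,  H_3 ≅ Z.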